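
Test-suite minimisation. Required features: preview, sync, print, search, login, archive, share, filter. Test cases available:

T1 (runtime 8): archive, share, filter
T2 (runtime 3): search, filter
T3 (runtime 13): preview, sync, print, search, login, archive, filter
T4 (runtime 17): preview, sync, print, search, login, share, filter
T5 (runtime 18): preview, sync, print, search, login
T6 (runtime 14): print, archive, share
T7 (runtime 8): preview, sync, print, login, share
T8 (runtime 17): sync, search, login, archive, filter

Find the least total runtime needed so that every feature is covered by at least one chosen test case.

19

T1, T2, T7 cover every feature at runtime 8 + 3 + 8 = 19.
Any cover uses at least 2 test cases; among all covering selections none totals below 19.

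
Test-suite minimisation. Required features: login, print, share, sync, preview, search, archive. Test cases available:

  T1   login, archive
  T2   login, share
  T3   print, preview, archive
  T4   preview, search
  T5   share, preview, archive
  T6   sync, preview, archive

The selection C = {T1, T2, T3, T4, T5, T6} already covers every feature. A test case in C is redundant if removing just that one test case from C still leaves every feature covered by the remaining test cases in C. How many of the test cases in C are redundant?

Drop T1: the rest still cover every feature — redundant.
Drop T2: the rest still cover every feature — redundant.
Drop T3: print uncovered — not redundant.
Drop T4: search uncovered — not redundant.
Drop T5: the rest still cover every feature — redundant.
Drop T6: sync uncovered — not redundant.
3 redundant: T1, T2, T5.

3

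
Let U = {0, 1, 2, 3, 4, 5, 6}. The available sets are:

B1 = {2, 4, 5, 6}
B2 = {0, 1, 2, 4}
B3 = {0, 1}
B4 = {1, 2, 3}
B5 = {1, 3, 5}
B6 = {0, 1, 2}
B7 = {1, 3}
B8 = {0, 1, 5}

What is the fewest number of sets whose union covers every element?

B1, B2, B4 together cover {0, 1, 2, 3, 4, 5, 6} — every element.
No 2 of the 8 sets cover everything (all 28 pairs fall short), so 3 is minimum.

3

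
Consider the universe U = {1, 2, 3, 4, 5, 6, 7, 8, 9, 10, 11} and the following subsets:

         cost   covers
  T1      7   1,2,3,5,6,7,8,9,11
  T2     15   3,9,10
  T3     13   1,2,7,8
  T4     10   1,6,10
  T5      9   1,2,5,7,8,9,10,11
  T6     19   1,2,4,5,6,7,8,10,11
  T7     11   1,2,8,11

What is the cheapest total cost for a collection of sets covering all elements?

T1, T6 cover every element at cost 7 + 19 = 26.
Any cover uses at least 2 sets; among all covering selections none totals below 26.
Greedy by coverage-per-cost would pick T1, T5, T6 for 35 — worse than the optimum 26.

26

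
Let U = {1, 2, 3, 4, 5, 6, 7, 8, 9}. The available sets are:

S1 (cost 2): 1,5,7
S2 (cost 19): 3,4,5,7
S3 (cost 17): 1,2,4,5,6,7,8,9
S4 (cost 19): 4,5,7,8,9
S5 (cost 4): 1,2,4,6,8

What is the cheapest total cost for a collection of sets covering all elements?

36

S2, S3 cover every element at cost 19 + 17 = 36.
Any cover uses at least 2 sets; among all covering selections none totals below 36.
Greedy by coverage-per-cost would pick S1, S5, S3, S2 for 42 — worse than the optimum 36.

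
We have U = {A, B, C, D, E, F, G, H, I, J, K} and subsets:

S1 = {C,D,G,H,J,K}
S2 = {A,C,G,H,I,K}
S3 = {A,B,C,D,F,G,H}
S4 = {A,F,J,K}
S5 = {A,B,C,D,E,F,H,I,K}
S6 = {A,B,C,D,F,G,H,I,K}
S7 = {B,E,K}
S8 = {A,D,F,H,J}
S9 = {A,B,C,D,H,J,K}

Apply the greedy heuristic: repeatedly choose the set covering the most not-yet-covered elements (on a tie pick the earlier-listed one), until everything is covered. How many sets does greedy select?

Pick 1: S5 covers 9 new elements (A, B, C, D, E, F, H, I, K).
Pick 2: S1 covers 2 new elements (G, J).
Greedy uses 2 sets.

2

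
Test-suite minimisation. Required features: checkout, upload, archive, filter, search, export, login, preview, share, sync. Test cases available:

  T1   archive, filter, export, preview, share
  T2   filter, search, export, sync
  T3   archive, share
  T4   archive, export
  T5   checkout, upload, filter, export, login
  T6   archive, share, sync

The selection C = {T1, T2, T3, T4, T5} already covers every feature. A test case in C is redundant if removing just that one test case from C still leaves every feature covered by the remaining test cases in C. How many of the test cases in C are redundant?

Drop T1: preview uncovered — not redundant.
Drop T2: search, sync uncovered — not redundant.
Drop T3: the rest still cover every feature — redundant.
Drop T4: the rest still cover every feature — redundant.
Drop T5: checkout, upload, login uncovered — not redundant.
2 redundant: T3, T4.

2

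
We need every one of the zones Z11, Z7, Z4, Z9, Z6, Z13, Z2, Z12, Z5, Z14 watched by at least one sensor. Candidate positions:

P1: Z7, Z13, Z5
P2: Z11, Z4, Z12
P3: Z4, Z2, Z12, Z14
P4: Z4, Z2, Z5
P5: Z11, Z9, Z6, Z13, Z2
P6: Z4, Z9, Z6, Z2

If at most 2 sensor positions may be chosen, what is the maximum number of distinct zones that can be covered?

8

Choosing P3, P5 covers {Z11, Z4, Z9, Z6, Z13, Z2, Z12, Z14} — 8 zones.
No choice of 2 sensor positions does better; here Z7, Z5 are left uncovered.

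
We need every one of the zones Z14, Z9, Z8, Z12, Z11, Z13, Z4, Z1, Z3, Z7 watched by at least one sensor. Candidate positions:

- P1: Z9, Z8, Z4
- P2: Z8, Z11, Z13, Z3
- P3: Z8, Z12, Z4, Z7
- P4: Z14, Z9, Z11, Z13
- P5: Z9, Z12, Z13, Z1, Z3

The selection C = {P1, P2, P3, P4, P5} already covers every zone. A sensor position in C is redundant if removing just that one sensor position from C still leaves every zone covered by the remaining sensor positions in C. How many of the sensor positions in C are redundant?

2

Drop P1: the rest still cover every zone — redundant.
Drop P2: the rest still cover every zone — redundant.
Drop P3: Z7 uncovered — not redundant.
Drop P4: Z14 uncovered — not redundant.
Drop P5: Z1 uncovered — not redundant.
2 redundant: P1, P2.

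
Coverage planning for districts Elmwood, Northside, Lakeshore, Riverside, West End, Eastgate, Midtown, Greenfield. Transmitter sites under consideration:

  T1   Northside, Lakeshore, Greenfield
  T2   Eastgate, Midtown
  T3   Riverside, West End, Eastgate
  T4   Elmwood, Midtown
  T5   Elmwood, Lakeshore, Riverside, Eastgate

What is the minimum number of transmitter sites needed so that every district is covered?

T1, T3, T4 together cover {Elmwood, Northside, Lakeshore, Riverside, West End, Eastgate, Midtown, Greenfield} — every district.
No 2 of the 5 transmitter sites cover everything (all 10 pairs fall short), so 3 is minimum.
Greedy (largest uncovered first) would take T5, T1, T2, T3 — 4 transmitter sites — but 3 suffice.

3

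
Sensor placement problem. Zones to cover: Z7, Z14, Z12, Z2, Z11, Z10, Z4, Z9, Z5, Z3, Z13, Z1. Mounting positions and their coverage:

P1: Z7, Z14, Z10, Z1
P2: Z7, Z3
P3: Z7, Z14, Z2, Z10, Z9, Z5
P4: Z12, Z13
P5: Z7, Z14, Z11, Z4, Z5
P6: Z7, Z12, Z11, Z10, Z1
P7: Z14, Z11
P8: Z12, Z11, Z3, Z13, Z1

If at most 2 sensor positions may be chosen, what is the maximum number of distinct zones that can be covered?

Choosing P3, P8 covers {Z7, Z14, Z12, Z2, Z11, Z10, Z9, Z5, Z3, Z13, Z1} — 11 zones.
No choice of 2 sensor positions does better; here Z4 is left uncovered.

11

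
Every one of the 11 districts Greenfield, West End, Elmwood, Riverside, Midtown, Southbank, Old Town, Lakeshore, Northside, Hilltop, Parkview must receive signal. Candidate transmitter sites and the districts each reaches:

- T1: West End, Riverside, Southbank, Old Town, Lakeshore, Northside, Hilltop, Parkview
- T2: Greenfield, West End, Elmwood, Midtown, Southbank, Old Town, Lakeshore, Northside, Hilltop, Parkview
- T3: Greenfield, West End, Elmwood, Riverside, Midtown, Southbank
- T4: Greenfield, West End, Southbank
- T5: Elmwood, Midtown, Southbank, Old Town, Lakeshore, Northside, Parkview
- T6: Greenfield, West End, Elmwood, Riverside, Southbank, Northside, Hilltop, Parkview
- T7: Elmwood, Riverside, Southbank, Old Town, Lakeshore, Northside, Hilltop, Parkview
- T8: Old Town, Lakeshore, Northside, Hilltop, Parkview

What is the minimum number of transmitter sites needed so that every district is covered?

2

T1, T2 together cover {Greenfield, West End, Elmwood, Riverside, Midtown, Southbank, Old Town, Lakeshore, Northside, Hilltop, Parkview} — every district.
No single transmitter site contains all 11 districts, so 2 is optimal.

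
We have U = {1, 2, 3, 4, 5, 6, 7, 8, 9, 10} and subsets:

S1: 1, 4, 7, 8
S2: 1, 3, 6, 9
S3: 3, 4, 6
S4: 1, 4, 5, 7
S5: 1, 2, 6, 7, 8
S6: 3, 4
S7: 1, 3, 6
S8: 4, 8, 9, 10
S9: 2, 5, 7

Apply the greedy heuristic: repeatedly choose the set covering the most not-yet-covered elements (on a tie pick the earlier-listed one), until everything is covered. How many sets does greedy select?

Pick 1: S5 covers 5 new elements (1, 2, 6, 7, 8).
Pick 2: S8 covers 3 new elements (4, 9, 10).
Pick 3: S2 covers 1 new elements (3).
Pick 4: S4 covers 1 new elements (5).
Greedy uses 4 sets. (The true minimum is 3.)

4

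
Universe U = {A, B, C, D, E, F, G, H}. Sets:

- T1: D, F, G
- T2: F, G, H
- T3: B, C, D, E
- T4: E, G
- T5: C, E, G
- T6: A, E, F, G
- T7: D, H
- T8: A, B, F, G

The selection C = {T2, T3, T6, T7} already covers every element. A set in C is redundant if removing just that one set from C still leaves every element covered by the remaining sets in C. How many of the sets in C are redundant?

Drop T2: the rest still cover every element — redundant.
Drop T3: B, C uncovered — not redundant.
Drop T6: A uncovered — not redundant.
Drop T7: the rest still cover every element — redundant.
2 redundant: T2, T7.

2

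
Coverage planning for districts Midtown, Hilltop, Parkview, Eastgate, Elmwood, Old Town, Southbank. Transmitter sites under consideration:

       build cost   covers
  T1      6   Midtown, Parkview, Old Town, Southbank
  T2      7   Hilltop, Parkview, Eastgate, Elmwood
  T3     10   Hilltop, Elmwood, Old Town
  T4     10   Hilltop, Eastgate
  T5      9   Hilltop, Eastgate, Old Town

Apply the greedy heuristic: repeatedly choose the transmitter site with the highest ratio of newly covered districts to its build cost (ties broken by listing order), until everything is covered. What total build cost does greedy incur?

Pick 1: T1 adds 4 new (Midtown, Parkview, Old Town, Southbank) at build cost 6 (ratio 4/6).
Pick 2: T2 adds 3 new (Hilltop, Eastgate, Elmwood) at build cost 7 (ratio 3/7).
Greedy total build cost: 6 + 7 = 13.

13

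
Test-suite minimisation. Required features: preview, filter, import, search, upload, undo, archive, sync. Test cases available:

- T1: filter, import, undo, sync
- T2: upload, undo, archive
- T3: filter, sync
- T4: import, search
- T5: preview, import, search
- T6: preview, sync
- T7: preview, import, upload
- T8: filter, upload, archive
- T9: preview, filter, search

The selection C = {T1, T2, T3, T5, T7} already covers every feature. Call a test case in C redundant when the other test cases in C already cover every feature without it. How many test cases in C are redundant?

3

Drop T1: the rest still cover every feature — redundant.
Drop T2: archive uncovered — not redundant.
Drop T3: the rest still cover every feature — redundant.
Drop T5: search uncovered — not redundant.
Drop T7: the rest still cover every feature — redundant.
3 redundant: T1, T3, T7.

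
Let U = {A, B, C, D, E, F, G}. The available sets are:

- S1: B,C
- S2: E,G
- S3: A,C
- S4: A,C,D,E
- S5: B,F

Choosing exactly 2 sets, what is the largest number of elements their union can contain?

6

Choosing S4, S5 covers {A, B, C, D, E, F} — 6 elements.
No choice of 2 sets does better; here G is left uncovered.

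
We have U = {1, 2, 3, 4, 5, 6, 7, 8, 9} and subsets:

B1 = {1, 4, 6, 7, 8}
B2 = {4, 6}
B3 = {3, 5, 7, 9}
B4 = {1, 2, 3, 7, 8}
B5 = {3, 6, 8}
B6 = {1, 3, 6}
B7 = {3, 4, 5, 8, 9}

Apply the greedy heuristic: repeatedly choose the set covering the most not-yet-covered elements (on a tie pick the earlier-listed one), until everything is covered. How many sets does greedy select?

3

Pick 1: B1 covers 5 new elements (1, 4, 6, 7, 8).
Pick 2: B3 covers 3 new elements (3, 5, 9).
Pick 3: B4 covers 1 new elements (2).
Greedy uses 3 sets.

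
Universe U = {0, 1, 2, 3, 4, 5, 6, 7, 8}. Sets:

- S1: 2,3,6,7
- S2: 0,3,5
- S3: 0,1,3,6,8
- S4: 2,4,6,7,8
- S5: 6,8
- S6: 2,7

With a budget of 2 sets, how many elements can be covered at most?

Choosing S2, S4 covers {0, 2, 3, 4, 5, 6, 7, 8} — 8 elements.
No choice of 2 sets does better; here 1 is left uncovered.

8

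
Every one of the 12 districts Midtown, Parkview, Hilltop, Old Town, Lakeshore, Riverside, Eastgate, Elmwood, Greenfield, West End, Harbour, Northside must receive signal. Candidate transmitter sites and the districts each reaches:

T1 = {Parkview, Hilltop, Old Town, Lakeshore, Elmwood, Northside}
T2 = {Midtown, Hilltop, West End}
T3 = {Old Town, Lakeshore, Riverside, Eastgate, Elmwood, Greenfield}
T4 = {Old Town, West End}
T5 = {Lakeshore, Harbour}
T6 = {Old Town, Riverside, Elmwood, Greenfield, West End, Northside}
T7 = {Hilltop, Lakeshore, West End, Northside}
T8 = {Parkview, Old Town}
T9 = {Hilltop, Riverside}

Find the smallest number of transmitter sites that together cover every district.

4

T1, T2, T3, T5 together cover {Midtown, Parkview, Hilltop, Old Town, Lakeshore, Riverside, Eastgate, Elmwood, Greenfield, West End, Harbour, Northside} — every district.
No 3 of the 9 transmitter sites cover everything (all 84 triples fall short), so 4 is minimum.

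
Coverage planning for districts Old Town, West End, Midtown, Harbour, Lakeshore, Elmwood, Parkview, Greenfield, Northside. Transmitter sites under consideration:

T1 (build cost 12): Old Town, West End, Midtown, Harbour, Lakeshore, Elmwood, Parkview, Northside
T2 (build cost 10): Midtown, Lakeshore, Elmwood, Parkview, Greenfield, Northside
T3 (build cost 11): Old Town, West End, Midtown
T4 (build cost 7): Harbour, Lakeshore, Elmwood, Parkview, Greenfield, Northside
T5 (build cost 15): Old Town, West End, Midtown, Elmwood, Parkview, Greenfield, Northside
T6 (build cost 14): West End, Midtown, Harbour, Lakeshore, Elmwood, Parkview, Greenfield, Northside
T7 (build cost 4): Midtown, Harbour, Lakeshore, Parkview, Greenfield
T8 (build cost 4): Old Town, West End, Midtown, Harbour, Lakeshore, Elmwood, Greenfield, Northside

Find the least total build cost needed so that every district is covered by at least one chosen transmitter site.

8

T7, T8 cover every district at build cost 4 + 4 = 8.
Any cover uses at least 2 transmitter sites; among all covering selections none totals below 8.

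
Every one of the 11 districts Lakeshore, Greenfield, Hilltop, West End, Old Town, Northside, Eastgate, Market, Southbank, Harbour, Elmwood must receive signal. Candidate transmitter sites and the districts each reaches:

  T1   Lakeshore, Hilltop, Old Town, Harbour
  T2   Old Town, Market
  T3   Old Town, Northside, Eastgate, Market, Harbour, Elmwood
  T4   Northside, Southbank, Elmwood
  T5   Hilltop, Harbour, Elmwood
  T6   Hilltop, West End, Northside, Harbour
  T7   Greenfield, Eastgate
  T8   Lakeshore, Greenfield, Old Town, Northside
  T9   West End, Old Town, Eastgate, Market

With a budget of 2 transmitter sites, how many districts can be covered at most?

Choosing T1, T3 covers {Lakeshore, Hilltop, Old Town, Northside, Eastgate, Market, Harbour, Elmwood} — 8 districts.
No choice of 2 transmitter sites does better; here Greenfield, West End, Southbank are left uncovered.

8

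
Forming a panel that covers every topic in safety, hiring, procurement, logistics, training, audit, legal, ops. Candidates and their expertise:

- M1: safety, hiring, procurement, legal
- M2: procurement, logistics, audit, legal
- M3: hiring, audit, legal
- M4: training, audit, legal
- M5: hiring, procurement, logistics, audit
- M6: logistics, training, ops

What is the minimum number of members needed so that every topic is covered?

M1, M2, M6 together cover {safety, hiring, procurement, logistics, training, audit, legal, ops} — every topic.
No 2 of the 6 members cover everything (all 15 pairs fall short), so 3 is minimum.

3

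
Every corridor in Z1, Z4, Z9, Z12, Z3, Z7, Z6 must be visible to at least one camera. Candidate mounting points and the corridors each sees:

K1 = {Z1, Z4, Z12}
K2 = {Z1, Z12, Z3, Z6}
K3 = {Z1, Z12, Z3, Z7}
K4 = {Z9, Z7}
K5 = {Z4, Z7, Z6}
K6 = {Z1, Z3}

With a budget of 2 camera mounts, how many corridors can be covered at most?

Choosing K2, K4 covers {Z1, Z9, Z12, Z3, Z7, Z6} — 6 corridors.
No choice of 2 camera mounts does better; here Z4 is left uncovered.

6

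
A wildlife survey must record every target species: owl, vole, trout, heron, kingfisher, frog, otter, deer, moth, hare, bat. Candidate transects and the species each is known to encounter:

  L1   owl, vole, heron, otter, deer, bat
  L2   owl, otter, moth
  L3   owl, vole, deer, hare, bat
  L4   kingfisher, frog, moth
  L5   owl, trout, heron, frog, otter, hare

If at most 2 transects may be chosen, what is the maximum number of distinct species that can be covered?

Choosing L1, L4 covers {owl, vole, heron, kingfisher, frog, otter, deer, moth, bat} — 9 species.
No choice of 2 transects does better; here trout, hare are left uncovered.

9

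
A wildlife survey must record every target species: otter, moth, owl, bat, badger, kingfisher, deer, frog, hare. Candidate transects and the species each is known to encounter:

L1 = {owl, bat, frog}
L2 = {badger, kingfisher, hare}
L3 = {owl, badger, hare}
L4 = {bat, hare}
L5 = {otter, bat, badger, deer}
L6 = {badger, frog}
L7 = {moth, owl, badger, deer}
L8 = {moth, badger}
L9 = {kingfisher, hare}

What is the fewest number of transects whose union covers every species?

4

L1, L2, L5, L7 together cover {otter, moth, owl, bat, badger, kingfisher, deer, frog, hare} — every species.
No 3 of the 9 transects cover everything (all 84 triples fall short), so 4 is minimum.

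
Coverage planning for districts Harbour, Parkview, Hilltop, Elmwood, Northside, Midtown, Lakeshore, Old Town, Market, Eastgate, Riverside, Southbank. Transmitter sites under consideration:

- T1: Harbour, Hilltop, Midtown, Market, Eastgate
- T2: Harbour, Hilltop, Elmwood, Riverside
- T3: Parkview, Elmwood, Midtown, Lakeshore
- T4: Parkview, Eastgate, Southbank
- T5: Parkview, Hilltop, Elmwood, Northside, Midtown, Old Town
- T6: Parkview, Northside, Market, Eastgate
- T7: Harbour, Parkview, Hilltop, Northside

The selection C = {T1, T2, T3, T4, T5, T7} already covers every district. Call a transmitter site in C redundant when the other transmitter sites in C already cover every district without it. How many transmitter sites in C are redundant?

Drop T1: Market uncovered — not redundant.
Drop T2: Riverside uncovered — not redundant.
Drop T3: Lakeshore uncovered — not redundant.
Drop T4: Southbank uncovered — not redundant.
Drop T5: Old Town uncovered — not redundant.
Drop T7: the rest still cover every district — redundant.
1 redundant: T7.

1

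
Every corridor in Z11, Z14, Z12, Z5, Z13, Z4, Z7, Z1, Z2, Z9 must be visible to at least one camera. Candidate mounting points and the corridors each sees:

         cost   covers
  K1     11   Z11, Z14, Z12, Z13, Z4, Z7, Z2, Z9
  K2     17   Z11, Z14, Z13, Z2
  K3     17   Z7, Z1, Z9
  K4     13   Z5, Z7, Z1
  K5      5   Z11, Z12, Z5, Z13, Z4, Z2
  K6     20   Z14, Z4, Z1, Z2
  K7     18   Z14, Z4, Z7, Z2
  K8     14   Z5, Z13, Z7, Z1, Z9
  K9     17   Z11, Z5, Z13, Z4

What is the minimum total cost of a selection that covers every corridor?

K1, K4 cover every corridor at cost 11 + 13 = 24.
Any cover uses at least 2 camera mounts; among all covering selections none totals below 24.
Greedy by coverage-per-cost would pick K5, K1, K4 for 29 — worse than the optimum 24.

24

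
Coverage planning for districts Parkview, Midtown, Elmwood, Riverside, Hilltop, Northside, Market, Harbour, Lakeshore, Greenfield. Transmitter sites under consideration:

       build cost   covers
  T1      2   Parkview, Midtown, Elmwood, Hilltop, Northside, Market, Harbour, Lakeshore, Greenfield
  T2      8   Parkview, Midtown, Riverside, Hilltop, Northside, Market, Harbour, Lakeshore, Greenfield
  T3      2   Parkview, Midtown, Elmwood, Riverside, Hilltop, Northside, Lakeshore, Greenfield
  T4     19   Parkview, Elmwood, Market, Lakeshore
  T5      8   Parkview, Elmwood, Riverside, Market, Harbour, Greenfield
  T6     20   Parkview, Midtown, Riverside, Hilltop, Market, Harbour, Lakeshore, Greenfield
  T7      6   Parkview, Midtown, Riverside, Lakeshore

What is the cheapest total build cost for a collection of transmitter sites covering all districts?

4

T1, T3 cover every district at build cost 2 + 2 = 4.
Any cover uses at least 2 transmitter sites; among all covering selections none totals below 4.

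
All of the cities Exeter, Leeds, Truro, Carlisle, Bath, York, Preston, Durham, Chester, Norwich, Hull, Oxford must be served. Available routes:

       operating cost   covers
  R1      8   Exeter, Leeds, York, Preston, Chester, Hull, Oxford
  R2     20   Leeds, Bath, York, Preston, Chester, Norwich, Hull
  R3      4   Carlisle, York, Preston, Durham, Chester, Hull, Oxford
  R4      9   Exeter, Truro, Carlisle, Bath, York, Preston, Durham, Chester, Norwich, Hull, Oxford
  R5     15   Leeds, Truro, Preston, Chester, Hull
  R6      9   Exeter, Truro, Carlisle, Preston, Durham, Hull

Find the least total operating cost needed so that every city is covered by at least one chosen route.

R1, R4 cover every city at operating cost 8 + 9 = 17.
Any cover uses at least 2 routes; among all covering selections none totals below 17.

17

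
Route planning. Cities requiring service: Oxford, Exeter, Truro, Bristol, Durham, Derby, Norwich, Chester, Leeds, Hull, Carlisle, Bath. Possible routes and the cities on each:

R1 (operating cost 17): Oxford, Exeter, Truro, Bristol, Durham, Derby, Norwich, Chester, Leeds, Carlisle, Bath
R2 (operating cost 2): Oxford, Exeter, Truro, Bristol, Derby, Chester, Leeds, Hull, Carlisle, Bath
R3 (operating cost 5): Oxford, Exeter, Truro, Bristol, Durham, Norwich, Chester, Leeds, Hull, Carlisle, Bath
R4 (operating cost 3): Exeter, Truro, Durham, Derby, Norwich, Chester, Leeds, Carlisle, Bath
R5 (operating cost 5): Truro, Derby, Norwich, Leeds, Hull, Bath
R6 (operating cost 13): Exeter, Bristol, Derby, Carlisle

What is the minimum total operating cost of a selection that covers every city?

5

R2, R4 cover every city at operating cost 2 + 3 = 5.
Any cover uses at least 2 routes; among all covering selections none totals below 5.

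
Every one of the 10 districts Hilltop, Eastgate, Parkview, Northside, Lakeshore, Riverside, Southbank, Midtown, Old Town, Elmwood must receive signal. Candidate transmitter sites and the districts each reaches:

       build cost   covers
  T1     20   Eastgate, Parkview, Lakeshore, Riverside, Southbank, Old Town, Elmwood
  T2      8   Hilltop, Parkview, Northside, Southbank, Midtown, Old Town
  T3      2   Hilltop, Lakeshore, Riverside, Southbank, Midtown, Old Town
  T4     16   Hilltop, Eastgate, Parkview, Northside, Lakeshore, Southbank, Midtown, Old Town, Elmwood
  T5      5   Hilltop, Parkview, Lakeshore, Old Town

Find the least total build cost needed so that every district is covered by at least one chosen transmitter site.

T3, T4 cover every district at build cost 2 + 16 = 18.
Any cover uses at least 2 transmitter sites; among all covering selections none totals below 18.
Greedy by coverage-per-build cost would pick T3, T2, T4 for 26 — worse than the optimum 18.

18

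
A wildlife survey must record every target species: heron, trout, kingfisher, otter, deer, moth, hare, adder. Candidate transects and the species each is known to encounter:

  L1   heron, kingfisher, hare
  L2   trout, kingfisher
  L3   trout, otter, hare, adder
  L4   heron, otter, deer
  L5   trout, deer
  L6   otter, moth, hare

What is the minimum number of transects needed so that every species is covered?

L1, L3, L4, L6 together cover {heron, trout, kingfisher, otter, deer, moth, hare, adder} — every species.
No 3 of the 6 transects cover everything (all 20 triples fall short), so 4 is minimum.

4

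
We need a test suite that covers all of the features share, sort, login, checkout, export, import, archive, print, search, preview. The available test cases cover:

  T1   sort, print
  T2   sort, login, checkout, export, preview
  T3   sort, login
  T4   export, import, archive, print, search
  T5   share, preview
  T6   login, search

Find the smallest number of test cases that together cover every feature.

T2, T4, T5 together cover {share, sort, login, checkout, export, import, archive, print, search, preview} — every feature.
No 2 of the 6 test cases cover everything (all 15 pairs fall short), so 3 is minimum.

3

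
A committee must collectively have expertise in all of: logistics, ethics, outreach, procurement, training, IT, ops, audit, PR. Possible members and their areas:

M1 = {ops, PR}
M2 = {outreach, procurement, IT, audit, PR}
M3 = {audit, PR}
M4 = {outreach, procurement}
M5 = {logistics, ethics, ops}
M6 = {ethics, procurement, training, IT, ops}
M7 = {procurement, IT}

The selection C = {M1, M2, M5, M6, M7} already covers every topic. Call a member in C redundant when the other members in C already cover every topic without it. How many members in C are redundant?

Drop M1: the rest still cover every topic — redundant.
Drop M2: outreach, audit uncovered — not redundant.
Drop M5: logistics uncovered — not redundant.
Drop M6: training uncovered — not redundant.
Drop M7: the rest still cover every topic — redundant.
2 redundant: M1, M7.

2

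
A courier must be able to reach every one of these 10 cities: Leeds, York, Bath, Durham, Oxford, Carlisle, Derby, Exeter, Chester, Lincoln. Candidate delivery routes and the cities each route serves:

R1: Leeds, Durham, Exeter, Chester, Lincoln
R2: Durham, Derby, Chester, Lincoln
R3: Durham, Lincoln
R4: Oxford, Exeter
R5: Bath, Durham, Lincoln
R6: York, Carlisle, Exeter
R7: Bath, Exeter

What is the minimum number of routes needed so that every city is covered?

5

R1, R2, R4, R5, R6 together cover {Leeds, York, Bath, Durham, Oxford, Carlisle, Derby, Exeter, Chester, Lincoln} — every city.
No 4 of the 7 routes cover everything (all 35 size-4 selections fall short), so 5 is minimum.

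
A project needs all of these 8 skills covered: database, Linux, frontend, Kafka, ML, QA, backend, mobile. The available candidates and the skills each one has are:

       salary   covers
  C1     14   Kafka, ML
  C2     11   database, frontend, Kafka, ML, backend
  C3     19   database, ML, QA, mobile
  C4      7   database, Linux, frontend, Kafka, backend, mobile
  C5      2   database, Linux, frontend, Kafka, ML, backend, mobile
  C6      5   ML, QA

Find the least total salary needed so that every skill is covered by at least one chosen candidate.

C5, C6 cover every skill at salary 2 + 5 = 7.
Any cover uses at least 2 candidates; among all covering selections none totals below 7.

7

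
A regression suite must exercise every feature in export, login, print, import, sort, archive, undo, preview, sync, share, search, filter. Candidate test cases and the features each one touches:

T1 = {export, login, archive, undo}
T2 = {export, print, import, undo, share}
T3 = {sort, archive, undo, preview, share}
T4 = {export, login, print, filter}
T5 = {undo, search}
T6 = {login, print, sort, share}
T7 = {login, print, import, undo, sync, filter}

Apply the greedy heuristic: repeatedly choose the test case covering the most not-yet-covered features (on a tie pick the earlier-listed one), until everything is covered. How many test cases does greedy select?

Pick 1: T7 covers 6 new features (login, print, import, undo, sync, filter).
Pick 2: T3 covers 4 new features (sort, archive, preview, share).
Pick 3: T1 covers 1 new features (export).
Pick 4: T5 covers 1 new features (search).
Greedy uses 4 test cases.

4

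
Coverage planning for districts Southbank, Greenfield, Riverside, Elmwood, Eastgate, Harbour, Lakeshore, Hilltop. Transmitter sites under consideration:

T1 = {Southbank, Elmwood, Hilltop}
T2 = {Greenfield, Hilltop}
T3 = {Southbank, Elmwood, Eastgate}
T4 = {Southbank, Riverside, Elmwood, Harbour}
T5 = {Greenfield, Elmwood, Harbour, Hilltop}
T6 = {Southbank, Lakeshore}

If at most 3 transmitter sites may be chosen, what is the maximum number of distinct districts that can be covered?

7

Choosing T2, T3, T4 covers {Southbank, Greenfield, Riverside, Elmwood, Eastgate, Harbour, Hilltop} — 7 districts.
No choice of 3 transmitter sites does better; here Lakeshore is left uncovered.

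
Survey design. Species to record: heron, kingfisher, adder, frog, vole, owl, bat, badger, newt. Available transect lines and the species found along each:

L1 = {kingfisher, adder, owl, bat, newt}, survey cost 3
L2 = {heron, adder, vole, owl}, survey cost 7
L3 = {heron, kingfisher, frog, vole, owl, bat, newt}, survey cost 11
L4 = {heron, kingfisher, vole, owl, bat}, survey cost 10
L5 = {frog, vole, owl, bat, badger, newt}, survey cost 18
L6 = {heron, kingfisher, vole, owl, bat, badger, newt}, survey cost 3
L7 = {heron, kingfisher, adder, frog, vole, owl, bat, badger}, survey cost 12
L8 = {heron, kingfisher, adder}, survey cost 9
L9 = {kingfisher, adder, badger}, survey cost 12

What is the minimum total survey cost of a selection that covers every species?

15

L1, L7 cover every species at survey cost 3 + 12 = 15.
Any cover uses at least 2 transects; among all covering selections none totals below 15.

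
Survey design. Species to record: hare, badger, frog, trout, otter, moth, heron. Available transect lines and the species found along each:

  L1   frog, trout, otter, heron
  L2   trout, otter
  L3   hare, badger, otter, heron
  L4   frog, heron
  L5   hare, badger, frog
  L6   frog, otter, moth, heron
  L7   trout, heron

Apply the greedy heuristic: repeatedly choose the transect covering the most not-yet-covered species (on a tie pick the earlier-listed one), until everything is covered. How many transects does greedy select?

3

Pick 1: L1 covers 4 new species (frog, trout, otter, heron).
Pick 2: L3 covers 2 new species (hare, badger).
Pick 3: L6 covers 1 new species (moth).
Greedy uses 3 transects.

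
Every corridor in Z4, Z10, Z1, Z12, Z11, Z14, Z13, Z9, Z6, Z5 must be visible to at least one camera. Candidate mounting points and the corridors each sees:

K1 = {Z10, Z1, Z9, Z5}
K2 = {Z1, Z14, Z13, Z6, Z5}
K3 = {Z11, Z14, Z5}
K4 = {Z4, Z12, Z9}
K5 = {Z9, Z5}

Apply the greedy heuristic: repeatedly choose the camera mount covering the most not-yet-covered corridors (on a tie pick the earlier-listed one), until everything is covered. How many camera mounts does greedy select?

4

Pick 1: K2 covers 5 new corridors (Z1, Z14, Z13, Z6, Z5).
Pick 2: K4 covers 3 new corridors (Z4, Z12, Z9).
Pick 3: K1 covers 1 new corridors (Z10).
Pick 4: K3 covers 1 new corridors (Z11).
Greedy uses 4 camera mounts.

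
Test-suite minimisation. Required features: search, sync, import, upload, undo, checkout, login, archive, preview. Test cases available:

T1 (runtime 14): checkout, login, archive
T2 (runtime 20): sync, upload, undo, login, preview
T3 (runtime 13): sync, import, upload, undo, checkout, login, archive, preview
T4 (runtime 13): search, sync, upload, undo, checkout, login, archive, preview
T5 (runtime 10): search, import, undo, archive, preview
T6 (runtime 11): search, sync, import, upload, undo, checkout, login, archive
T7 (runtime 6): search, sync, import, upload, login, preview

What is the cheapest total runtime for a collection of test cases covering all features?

T6, T7 cover every feature at runtime 11 + 6 = 17.
Any cover uses at least 2 test cases; among all covering selections none totals below 17.

17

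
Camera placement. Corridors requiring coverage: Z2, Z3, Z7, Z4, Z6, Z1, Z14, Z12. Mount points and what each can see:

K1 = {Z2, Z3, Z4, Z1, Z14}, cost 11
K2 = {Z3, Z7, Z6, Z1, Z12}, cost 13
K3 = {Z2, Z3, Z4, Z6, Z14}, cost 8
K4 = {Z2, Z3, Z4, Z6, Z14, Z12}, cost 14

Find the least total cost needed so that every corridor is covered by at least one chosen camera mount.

K2, K3 cover every corridor at cost 13 + 8 = 21.
Any cover uses at least 2 camera mounts; among all covering selections none totals below 21.

21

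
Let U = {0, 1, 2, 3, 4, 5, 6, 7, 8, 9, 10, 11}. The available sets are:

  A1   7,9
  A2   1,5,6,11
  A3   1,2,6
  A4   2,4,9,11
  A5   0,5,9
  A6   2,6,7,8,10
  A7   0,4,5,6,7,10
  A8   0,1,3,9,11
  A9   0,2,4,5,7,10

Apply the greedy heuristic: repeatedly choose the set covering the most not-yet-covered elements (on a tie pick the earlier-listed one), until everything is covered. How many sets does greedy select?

3

Pick 1: A7 covers 6 new elements (0, 4, 5, 6, 7, 10).
Pick 2: A8 covers 4 new elements (1, 3, 9, 11).
Pick 3: A6 covers 2 new elements (2, 8).
Greedy uses 3 sets.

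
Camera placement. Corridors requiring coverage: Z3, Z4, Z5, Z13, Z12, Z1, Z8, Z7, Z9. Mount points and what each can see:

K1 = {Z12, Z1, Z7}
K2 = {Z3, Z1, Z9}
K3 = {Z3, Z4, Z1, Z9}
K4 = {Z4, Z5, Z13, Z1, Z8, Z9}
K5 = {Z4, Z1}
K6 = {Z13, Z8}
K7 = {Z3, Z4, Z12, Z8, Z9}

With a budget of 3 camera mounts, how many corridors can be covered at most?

Choosing K1, K2, K4 covers {Z3, Z4, Z5, Z13, Z12, Z1, Z8, Z7, Z9} — 9 corridors.
That is all 9 corridors.

9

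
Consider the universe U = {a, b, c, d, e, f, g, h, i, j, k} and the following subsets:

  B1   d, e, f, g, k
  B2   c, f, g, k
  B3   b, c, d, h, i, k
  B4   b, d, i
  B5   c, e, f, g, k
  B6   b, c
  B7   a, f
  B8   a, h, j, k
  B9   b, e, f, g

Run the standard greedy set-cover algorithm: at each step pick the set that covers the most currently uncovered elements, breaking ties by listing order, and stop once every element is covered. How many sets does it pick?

3

Pick 1: B3 covers 6 new elements (b, c, d, h, i, k).
Pick 2: B1 covers 3 new elements (e, f, g).
Pick 3: B8 covers 2 new elements (a, j).
Greedy uses 3 sets.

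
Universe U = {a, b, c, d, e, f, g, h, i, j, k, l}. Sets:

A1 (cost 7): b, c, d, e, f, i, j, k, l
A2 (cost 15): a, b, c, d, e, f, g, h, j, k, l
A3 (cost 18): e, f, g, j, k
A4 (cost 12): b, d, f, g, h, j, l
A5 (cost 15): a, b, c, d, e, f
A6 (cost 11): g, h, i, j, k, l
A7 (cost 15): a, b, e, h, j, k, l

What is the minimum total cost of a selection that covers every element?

22

A1, A2 cover every element at cost 7 + 15 = 22.
Any cover uses at least 2 sets; among all covering selections none totals below 22.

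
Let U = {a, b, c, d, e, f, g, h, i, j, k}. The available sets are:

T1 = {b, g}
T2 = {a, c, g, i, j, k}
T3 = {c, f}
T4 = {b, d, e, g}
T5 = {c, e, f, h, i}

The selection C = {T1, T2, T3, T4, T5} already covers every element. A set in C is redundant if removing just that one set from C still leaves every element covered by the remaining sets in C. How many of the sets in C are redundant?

Drop T1: the rest still cover every element — redundant.
Drop T2: a, j, k uncovered — not redundant.
Drop T3: the rest still cover every element — redundant.
Drop T4: d uncovered — not redundant.
Drop T5: h uncovered — not redundant.
2 redundant: T1, T3.

2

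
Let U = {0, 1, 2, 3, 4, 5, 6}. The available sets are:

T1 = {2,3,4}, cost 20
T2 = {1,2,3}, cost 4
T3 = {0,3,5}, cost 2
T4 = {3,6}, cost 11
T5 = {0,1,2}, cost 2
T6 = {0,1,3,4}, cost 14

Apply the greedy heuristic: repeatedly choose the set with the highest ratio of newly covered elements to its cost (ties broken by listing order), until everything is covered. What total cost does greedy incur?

Pick 1: T3 adds 3 new (0, 3, 5) at cost 2 (ratio 3/2).
Pick 2: T5 adds 2 new (1, 2) at cost 2 (ratio 2/2).
Pick 3: T4 adds 1 new (6) at cost 11 (ratio 1/11).
Pick 4: T6 adds 1 new (4) at cost 14 (ratio 1/14).
Greedy total cost: 2 + 2 + 11 + 14 = 29.

29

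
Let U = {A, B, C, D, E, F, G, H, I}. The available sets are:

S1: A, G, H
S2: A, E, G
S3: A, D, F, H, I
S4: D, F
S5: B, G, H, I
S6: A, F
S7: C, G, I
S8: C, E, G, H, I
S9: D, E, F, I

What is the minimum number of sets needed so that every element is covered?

S3, S5, S8 together cover {A, B, C, D, E, F, G, H, I} — every element.
No 2 of the 9 sets cover everything (all 36 pairs fall short), so 3 is minimum.

3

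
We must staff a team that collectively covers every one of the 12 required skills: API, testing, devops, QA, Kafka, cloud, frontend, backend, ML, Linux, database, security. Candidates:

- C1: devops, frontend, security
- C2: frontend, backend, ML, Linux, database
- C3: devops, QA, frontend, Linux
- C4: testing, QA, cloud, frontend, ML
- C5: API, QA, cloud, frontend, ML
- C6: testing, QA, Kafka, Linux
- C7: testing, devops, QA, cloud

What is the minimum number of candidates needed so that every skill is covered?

4

C1, C2, C5, C6 together cover {API, testing, devops, QA, Kafka, cloud, frontend, backend, ML, Linux, database, security} — every skill.
No 3 of the 7 candidates cover everything (all 35 triples fall short), so 4 is minimum.
Greedy (largest uncovered first) would take C2, C7, C1, C5, C6 — 5 candidates — but 4 suffice.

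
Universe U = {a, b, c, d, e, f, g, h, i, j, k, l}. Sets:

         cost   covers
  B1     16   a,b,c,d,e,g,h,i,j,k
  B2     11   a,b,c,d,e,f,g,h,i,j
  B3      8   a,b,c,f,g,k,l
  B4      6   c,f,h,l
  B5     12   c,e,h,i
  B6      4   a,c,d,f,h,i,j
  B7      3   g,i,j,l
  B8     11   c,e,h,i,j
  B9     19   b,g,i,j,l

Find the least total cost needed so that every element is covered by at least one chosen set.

19

B2, B3 cover every element at cost 11 + 8 = 19.
Any cover uses at least 2 sets; among all covering selections none totals below 19.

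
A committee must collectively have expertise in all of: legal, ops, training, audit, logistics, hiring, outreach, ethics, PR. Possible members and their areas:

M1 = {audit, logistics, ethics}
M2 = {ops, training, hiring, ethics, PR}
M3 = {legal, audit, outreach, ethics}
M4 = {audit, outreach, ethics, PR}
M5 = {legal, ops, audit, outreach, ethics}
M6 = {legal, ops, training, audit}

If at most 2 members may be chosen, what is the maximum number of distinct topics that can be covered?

8

Choosing M2, M3 covers {legal, ops, training, audit, hiring, outreach, ethics, PR} — 8 topics.
No choice of 2 members does better; here logistics is left uncovered.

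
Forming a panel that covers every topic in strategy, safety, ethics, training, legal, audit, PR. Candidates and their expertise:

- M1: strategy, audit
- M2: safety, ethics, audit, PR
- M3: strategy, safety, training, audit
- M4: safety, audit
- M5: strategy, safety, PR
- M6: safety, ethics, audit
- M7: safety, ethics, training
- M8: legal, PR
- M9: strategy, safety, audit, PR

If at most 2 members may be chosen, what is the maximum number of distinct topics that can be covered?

Choosing M2, M3 covers {strategy, safety, ethics, training, audit, PR} — 6 topics.
No choice of 2 members does better; here legal is left uncovered.

6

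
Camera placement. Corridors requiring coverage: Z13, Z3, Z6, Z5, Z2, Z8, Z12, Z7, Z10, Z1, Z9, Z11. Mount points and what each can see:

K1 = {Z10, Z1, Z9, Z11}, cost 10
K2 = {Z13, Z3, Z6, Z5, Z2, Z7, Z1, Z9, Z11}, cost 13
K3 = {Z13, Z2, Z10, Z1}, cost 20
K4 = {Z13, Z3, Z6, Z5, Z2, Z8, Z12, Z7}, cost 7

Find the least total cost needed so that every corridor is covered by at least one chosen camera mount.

K1, K4 cover every corridor at cost 10 + 7 = 17.
Any cover uses at least 2 camera mounts; among all covering selections none totals below 17.

17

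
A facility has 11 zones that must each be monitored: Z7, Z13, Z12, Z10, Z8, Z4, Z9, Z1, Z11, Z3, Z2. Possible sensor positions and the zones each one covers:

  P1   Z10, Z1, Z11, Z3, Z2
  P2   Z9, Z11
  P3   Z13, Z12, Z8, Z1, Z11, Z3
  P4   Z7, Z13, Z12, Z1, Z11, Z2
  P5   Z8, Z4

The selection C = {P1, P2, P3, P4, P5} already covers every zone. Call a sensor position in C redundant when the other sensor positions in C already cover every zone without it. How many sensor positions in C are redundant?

1

Drop P1: Z10 uncovered — not redundant.
Drop P2: Z9 uncovered — not redundant.
Drop P3: the rest still cover every zone — redundant.
Drop P4: Z7 uncovered — not redundant.
Drop P5: Z4 uncovered — not redundant.
1 redundant: P3.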